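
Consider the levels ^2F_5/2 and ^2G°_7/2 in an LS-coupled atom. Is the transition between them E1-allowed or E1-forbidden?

Reading off the term symbols: S 1/2→1/2, L 3→4, J 5/2→7/2, parity even→odd.
Parity must change: even → odd — satisfied.
ΔS = 0: S: 1/2 → 1/2 — satisfied.
ΔL = 0, ±1 (not L=0↔0): L: 3 → 4, ΔL = +1 — satisfied.
ΔJ = 0, ±1 (not J=0↔0): J: 5/2 → 7/2, ΔJ = +1 — satisfied.
All four E1 rules are satisfied.

allowed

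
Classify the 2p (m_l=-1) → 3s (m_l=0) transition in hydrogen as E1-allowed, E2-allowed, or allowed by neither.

Δl = 0 − 1 = -1; l_i + l_f = 1.
Δm_l = +1.
E1 (Δl = ±1, |Δm_l| ≤ 1): satisfied.
E2 (Δl = 0,±2, l_i+l_f ≥ 2, |Δm_l| ≤ 2): not satisfied.

E1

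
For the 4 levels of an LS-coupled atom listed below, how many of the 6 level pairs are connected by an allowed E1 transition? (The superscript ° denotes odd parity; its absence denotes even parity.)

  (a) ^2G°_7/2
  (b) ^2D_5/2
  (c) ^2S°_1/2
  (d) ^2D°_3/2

(a)–(b): forbidden (ΔL).
(a)–(c): forbidden (parity, ΔL, ΔJ).
(a)–(d): forbidden (parity, ΔL, ΔJ).
(b)–(c): forbidden (ΔL, ΔJ).
(b)–(d): allowed.
(c)–(d): forbidden (parity, ΔL).
Allowed pairs: 1 of 6.

1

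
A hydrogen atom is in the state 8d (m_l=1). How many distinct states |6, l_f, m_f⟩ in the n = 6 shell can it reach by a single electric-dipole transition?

5

E1 requires Δl = ±1, so l_f ∈ {1, 3}; with 0 ≤ l_f ≤ n_f−1 = 5, the allowed l_f values are {1, 3}.
For l_f = 1: m_f ∈ {m_i−1, m_i, m_i+1} ∩ [−1, 1] = {0, 1} → 2 states.
For l_f = 3: m_f ∈ {m_i−1, m_i, m_i+1} ∩ [−3, 3] = {0, 1, 2} → 3 states.
Total: 5.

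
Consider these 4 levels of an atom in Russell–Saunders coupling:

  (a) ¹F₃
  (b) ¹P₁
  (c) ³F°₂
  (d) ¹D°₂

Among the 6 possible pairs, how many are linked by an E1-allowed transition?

(a)–(b): forbidden (parity, ΔL, ΔJ).
(a)–(c): forbidden (ΔS).
(a)–(d): allowed.
(b)–(c): forbidden (ΔS, ΔL).
(b)–(d): allowed.
(c)–(d): forbidden (parity, ΔS).
Allowed pairs: 2 of 6.

2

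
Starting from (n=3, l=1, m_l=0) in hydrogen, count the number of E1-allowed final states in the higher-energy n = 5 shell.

E1 requires Δl = ±1, so l_f ∈ {0, 2}; with 0 ≤ l_f ≤ n_f−1 = 4, the allowed l_f values are {0, 2}.
For l_f = 0: m_f ∈ {m_i−1, m_i, m_i+1} ∩ [−0, 0] = {0} → 1 state.
For l_f = 2: m_f ∈ {m_i−1, m_i, m_i+1} ∩ [−2, 2] = {-1, 0, 1} → 3 states.
Total: 4.

4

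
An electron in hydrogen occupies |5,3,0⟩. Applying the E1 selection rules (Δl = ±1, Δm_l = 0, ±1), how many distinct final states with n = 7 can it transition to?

E1 requires Δl = ±1, so l_f ∈ {2, 4}; with 0 ≤ l_f ≤ n_f−1 = 6, the allowed l_f values are {2, 4}.
For l_f = 2: m_f ∈ {m_i−1, m_i, m_i+1} ∩ [−2, 2] = {-1, 0, 1} → 3 states.
For l_f = 4: m_f ∈ {m_i−1, m_i, m_i+1} ∩ [−4, 4] = {-1, 0, 1} → 3 states.
Total: 6.

6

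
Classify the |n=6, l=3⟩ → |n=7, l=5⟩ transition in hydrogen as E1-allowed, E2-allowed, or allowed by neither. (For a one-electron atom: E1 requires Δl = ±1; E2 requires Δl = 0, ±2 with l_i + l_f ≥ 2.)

E2

Δl = 5 − 3 = +2; l_i + l_f = 8.
E1 (Δl = ±1): not satisfied.
E2 (Δl = 0,±2, l_i+l_f ≥ 2): satisfied.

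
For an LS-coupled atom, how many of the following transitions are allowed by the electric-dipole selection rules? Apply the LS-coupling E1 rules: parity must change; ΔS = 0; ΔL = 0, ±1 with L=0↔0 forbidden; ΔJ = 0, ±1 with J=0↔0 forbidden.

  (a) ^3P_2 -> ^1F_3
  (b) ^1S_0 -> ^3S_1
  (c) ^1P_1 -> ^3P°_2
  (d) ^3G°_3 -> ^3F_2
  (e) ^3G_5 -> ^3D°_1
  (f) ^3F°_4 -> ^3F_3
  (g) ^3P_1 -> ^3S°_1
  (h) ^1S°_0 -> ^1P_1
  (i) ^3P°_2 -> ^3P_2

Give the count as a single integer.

5

(a) forbidden (parity, ΔS, ΔL fail)
(b) forbidden (parity, ΔS, ΔL fail)
(c) forbidden (ΔS fails)
(d) allowed
(e) forbidden (ΔL, ΔJ fail)
(f) allowed
(g) allowed
(h) allowed
(i) allowed
Total allowed: 5 of 9.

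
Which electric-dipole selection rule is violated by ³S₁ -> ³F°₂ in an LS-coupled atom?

the ΔL = 0, ±1 rule

Reading off the term symbols: S 1→1, L 0→3, J 1→2, parity even→odd.
Parity must change: even → odd — satisfied.
ΔS = 0: S: 1 → 1 — satisfied.
ΔL = 0, ±1 (not L=0↔0): L: 0 → 3, ΔL = +3 — violated.
ΔJ = 0, ±1 (not J=0↔0): J: 1 → 2, ΔJ = +1 — satisfied.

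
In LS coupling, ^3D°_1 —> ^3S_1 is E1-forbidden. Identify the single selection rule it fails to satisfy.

the ΔL = 0, ±1 rule

ΔS = 0: S: 1 → 1 — ✓.
Parity must change: odd → even — ✓.
ΔJ = 0, ±1 (not J=0↔0): J: 1 → 1, ΔJ = +0 — ✓.
ΔL = 0, ±1 (not L=0↔0): L: 2 → 0, ΔL = -2 — ✗.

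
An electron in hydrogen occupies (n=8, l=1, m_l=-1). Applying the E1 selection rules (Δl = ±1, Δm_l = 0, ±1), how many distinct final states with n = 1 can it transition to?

E1 requires Δl = ±1, so l_f ∈ {0, 2}; with 0 ≤ l_f ≤ n_f−1 = 0, the allowed l_f values are {0}.
For l_f = 0: m_f ∈ {m_i−1, m_i, m_i+1} ∩ [−0, 0] = {0} → 1 state.
Total: 1.

1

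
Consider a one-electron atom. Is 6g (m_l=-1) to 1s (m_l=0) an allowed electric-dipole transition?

forbidden

Initial l = 4, final l = 0, so Δl = -4. E1 requires Δl = ±1: fails.
Δm_l = 0 − (-1) = +1. E1 requires Δm_l = 0, ±1: ok.
The transition is electric-dipole forbidden.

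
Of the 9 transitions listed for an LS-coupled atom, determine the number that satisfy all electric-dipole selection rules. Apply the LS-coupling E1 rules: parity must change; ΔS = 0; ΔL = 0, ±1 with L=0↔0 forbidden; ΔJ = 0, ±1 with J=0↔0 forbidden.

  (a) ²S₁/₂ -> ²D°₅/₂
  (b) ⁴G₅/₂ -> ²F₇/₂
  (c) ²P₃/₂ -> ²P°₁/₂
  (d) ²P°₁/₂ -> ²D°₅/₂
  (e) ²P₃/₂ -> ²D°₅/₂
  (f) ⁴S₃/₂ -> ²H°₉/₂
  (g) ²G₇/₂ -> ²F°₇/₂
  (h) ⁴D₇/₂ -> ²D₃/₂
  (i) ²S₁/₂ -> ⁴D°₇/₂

3

(a) forbidden (ΔL, ΔJ fail)
(b) forbidden (parity, ΔS fail)
(c) allowed
(d) forbidden (parity, ΔJ fail)
(e) allowed
(f) forbidden (ΔS, ΔL, ΔJ fail)
(g) allowed
(h) forbidden (parity, ΔS, ΔJ fail)
(i) forbidden (ΔS, ΔL, ΔJ fail)
Total allowed: 3 of 9.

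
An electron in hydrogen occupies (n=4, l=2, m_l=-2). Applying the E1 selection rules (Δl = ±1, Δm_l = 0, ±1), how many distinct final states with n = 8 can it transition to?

E1 requires Δl = ±1, so l_f ∈ {1, 3}; with 0 ≤ l_f ≤ n_f−1 = 7, the allowed l_f values are {1, 3}.
For l_f = 1: m_f ∈ {m_i−1, m_i, m_i+1} ∩ [−1, 1] = {-1} → 1 state.
For l_f = 3: m_f ∈ {m_i−1, m_i, m_i+1} ∩ [−3, 3] = {-3, -2, -1} → 3 states.
Total: 4.

4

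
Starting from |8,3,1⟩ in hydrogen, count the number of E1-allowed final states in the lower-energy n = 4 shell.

3

E1 requires Δl = ±1, so l_f ∈ {2, 4}; with 0 ≤ l_f ≤ n_f−1 = 3, the allowed l_f values are {2}.
For l_f = 2: m_f ∈ {m_i−1, m_i, m_i+1} ∩ [−2, 2] = {0, 1, 2} → 3 states.
Total: 3.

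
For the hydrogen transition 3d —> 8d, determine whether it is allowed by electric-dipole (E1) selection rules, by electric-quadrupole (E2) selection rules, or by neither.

Δl = 2 − 2 = +0; l_i + l_f = 4.
E1 (Δl = ±1): not satisfied.
E2 (Δl = 0,±2, l_i+l_f ≥ 2): satisfied.

E2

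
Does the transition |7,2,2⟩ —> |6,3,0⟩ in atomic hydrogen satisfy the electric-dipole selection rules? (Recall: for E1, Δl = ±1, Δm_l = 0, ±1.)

forbidden

Δl = 3 − 2 = +1; the E1 rule Δl = ±1 is satisfied.
Δm_l = 0 − (2) = -2. E1 requires Δm_l = 0, ±1: violated.
The transition is electric-dipole forbidden.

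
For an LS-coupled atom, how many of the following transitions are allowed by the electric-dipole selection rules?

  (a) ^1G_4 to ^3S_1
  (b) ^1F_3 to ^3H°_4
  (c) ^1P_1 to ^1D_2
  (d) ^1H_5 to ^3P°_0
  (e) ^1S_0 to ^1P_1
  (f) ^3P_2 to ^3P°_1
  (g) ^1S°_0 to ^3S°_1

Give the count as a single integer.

1

(a) forbidden (parity, ΔS, ΔL, ΔJ fail)
(b) forbidden (ΔS, ΔL fail)
(c) forbidden (parity fails)
(d) forbidden (ΔS, ΔL, ΔJ fail)
(e) forbidden (parity fails)
(f) allowed
(g) forbidden (parity, ΔS, ΔL fail)
Total allowed: 1 of 7.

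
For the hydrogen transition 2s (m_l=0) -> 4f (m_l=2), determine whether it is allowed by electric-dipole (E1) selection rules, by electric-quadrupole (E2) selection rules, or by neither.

neither

Δl = 3 − 0 = +3; l_i + l_f = 3.
Δm_l = +2.
E1 (Δl = ±1, |Δm_l| ≤ 1): not satisfied.
E2 (Δl = 0,±2, l_i+l_f ≥ 2, |Δm_l| ≤ 2): not satisfied.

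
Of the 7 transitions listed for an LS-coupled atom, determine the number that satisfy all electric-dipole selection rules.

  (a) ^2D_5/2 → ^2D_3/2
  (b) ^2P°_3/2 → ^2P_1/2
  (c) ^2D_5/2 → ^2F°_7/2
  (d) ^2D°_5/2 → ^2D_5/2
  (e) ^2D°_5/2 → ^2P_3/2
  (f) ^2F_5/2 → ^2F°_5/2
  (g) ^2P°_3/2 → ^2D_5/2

6

(a) forbidden (parity fails)
(b) allowed
(c) allowed
(d) allowed
(e) allowed
(f) allowed
(g) allowed
Total allowed: 6 of 7.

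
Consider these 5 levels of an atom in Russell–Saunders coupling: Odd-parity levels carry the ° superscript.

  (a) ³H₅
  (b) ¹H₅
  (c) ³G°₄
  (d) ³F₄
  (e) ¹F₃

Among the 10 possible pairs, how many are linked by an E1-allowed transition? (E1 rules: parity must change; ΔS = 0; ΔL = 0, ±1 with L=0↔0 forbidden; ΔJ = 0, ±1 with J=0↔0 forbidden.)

(a)–(b): forbidden (parity, ΔS).
(a)–(c): allowed.
(a)–(d): forbidden (parity, ΔL).
(a)–(e): forbidden (parity, ΔS, ΔL, ΔJ).
(b)–(c): forbidden (ΔS).
(b)–(d): forbidden (parity, ΔS, ΔL).
(b)–(e): forbidden (parity, ΔL, ΔJ).
(c)–(d): allowed.
(c)–(e): forbidden (ΔS).
(d)–(e): forbidden (parity, ΔS).
Allowed pairs: 2 of 10.

2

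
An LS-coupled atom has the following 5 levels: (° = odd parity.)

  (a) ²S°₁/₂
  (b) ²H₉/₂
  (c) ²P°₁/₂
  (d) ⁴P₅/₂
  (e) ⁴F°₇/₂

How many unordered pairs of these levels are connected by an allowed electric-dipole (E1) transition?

0

(a)–(b): forbidden (ΔL, ΔJ).
(a)–(c): forbidden (parity).
(a)–(d): forbidden (ΔS, ΔJ).
(a)–(e): forbidden (parity, ΔS, ΔL, ΔJ).
(b)–(c): forbidden (ΔL, ΔJ).
(b)–(d): forbidden (parity, ΔS, ΔL, ΔJ).
(b)–(e): forbidden (ΔS, ΔL).
(c)–(d): forbidden (ΔS, ΔJ).
(c)–(e): forbidden (parity, ΔS, ΔL, ΔJ).
(d)–(e): forbidden (ΔL).
Allowed pairs: 0 of 10.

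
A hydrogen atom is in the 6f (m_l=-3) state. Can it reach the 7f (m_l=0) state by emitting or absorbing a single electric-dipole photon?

forbidden

l: 3 → 3 (Δl = +0). Δl = ±1 fails.
Δm_l = 0 − (-3) = +3. E1 requires Δm_l = 0, ±1: fails.
The transition is electric-dipole forbidden.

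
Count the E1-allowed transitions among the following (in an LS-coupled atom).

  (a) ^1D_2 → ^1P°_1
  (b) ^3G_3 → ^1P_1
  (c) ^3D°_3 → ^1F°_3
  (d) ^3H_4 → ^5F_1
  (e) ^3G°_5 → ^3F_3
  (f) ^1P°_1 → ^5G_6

1

(a) allowed
(b) forbidden (parity, ΔS, ΔL, ΔJ fail)
(c) forbidden (parity, ΔS fail)
(d) forbidden (parity, ΔS, ΔL, ΔJ fail)
(e) forbidden (ΔJ fails)
(f) forbidden (ΔS, ΔL, ΔJ fail)
Total allowed: 1 of 6.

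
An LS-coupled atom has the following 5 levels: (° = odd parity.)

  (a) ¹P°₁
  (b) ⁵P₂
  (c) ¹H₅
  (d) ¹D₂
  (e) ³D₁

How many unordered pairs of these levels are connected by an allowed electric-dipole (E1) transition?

(a)–(b): forbidden (ΔS).
(a)–(c): forbidden (ΔL, ΔJ).
(a)–(d): allowed.
(a)–(e): forbidden (ΔS).
(b)–(c): forbidden (parity, ΔS, ΔL, ΔJ).
(b)–(d): forbidden (parity, ΔS).
(b)–(e): forbidden (parity, ΔS).
(c)–(d): forbidden (parity, ΔL, ΔJ).
(c)–(e): forbidden (parity, ΔS, ΔL, ΔJ).
(d)–(e): forbidden (parity, ΔS).
Allowed pairs: 1 of 10.

1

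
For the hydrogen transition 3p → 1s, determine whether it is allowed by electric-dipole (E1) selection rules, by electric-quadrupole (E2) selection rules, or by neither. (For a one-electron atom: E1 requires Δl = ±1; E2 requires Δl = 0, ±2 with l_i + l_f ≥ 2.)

Δl = 0 − 1 = -1; l_i + l_f = 1.
E1 (Δl = ±1): satisfied.
E2 (Δl = 0,±2, l_i+l_f ≥ 2): not satisfied.

E1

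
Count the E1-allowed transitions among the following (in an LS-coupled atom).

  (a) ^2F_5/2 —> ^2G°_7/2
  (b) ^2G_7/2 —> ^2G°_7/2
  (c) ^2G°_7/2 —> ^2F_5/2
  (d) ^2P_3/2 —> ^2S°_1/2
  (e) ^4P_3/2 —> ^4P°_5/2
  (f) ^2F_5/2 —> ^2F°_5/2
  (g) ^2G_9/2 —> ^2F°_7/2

(a) allowed
(b) allowed
(c) allowed
(d) allowed
(e) allowed
(f) allowed
(g) allowed
Total allowed: 7 of 7.

7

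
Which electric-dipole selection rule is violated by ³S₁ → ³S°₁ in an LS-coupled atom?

Parity must change: even → odd — passes.
ΔS = 0: S: 1 → 1 — passes.
ΔL = 0, ±1 (not L=0↔0): L: 0 → 0, ΔL = +0 — fails.
ΔJ = 0, ±1 (not J=0↔0): J: 1 → 1, ΔJ = +0 — passes.

the L=0 ↔ L=0 exclusion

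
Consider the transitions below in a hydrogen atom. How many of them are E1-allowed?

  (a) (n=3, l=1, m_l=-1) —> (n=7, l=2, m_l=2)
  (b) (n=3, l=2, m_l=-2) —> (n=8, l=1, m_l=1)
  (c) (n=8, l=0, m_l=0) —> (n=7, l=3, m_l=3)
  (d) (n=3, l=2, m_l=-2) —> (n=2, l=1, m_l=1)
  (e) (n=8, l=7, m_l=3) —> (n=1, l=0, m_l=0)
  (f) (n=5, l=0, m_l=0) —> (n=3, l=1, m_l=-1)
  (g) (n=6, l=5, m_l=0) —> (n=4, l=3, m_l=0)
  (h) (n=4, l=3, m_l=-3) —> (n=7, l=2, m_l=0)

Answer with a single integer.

(a) forbidden — Δm_l = +3 (E1 requires Δm_l = 0, ±1)
(b) forbidden — Δm_l = +3 (E1 requires Δm_l = 0, ±1)
(c) forbidden — Δl = +3 (E1 requires Δl = ±1); Δm_l = +3 (E1 requires Δm_l = 0, ±1)
(d) forbidden — Δm_l = +3 (E1 requires Δm_l = 0, ±1)
(e) forbidden — Δl = -7 (E1 requires Δl = ±1); Δm_l = -3 (E1 requires Δm_l = 0, ±1)
(f) allowed
(g) forbidden — Δl = -2 (E1 requires Δl = ±1)
(h) forbidden — Δm_l = +3 (E1 requires Δm_l = 0, ±1)
Total allowed: 1 of 8.

1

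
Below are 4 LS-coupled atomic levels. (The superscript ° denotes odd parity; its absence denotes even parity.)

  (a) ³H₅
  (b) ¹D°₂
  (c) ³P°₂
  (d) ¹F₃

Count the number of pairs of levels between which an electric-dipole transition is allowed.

1

(a)–(b): forbidden (ΔS, ΔL, ΔJ).
(a)–(c): forbidden (ΔL, ΔJ).
(a)–(d): forbidden (parity, ΔS, ΔL, ΔJ).
(b)–(c): forbidden (parity, ΔS).
(b)–(d): allowed.
(c)–(d): forbidden (ΔS, ΔL).
Allowed pairs: 1 of 6.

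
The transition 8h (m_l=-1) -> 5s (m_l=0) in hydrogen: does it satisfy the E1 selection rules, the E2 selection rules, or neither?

Δl = 0 − 5 = -5; l_i + l_f = 5.
Δm_l = +1.
E1 (Δl = ±1, |Δm_l| ≤ 1): not satisfied.
E2 (Δl = 0,±2, l_i+l_f ≥ 2, |Δm_l| ≤ 2): not satisfied.

neither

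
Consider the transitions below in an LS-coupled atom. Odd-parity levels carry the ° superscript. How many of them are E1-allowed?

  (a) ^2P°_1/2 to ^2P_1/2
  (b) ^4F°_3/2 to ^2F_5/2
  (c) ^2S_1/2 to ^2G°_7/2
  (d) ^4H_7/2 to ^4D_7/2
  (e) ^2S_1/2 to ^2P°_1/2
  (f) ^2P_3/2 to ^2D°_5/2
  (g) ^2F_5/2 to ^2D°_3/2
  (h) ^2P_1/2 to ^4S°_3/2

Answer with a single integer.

(a) allowed
(b) forbidden (ΔS fails)
(c) forbidden (ΔL, ΔJ fail)
(d) forbidden (parity, ΔL fail)
(e) allowed
(f) allowed
(g) allowed
(h) forbidden (ΔS fails)
Total allowed: 4 of 8.

4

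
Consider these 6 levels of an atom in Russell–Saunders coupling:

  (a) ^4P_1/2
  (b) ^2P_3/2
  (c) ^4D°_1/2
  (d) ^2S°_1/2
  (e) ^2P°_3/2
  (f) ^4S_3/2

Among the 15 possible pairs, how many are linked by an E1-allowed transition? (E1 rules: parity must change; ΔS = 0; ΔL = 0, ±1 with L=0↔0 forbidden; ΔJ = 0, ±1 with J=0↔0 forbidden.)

3

(a)–(b): forbidden (parity, ΔS).
(a)–(c): allowed.
(a)–(d): forbidden (ΔS).
(a)–(e): forbidden (ΔS).
(a)–(f): forbidden (parity).
(b)–(c): forbidden (ΔS).
(b)–(d): allowed.
(b)–(e): allowed.
(b)–(f): forbidden (parity, ΔS).
(c)–(d): forbidden (parity, ΔS, ΔL).
(c)–(e): forbidden (parity, ΔS).
(c)–(f): forbidden (ΔL).
(d)–(e): forbidden (parity).
(d)–(f): forbidden (ΔS, ΔL).
(e)–(f): forbidden (ΔS).
Allowed pairs: 3 of 15.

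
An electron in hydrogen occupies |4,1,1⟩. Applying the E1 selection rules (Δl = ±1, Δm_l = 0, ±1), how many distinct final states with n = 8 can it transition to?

E1 requires Δl = ±1, so l_f ∈ {0, 2}; with 0 ≤ l_f ≤ n_f−1 = 7, the allowed l_f values are {0, 2}.
For l_f = 0: m_f ∈ {m_i−1, m_i, m_i+1} ∩ [−0, 0] = {0} → 1 state.
For l_f = 2: m_f ∈ {m_i−1, m_i, m_i+1} ∩ [−2, 2] = {0, 1, 2} → 3 states.
Total: 4.

4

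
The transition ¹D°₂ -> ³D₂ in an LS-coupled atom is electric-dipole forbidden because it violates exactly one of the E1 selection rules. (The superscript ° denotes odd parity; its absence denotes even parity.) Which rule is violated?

the ΔS = 0 rule

Reading off the term symbols: S 0→1, L 2→2, J 2→2, parity odd→even.
Parity must change: odd → even — passes.
ΔS = 0: S: 0 → 1 — fails.
ΔL = 0, ±1 (not L=0↔0): L: 2 → 2, ΔL = +0 — passes.
ΔJ = 0, ±1 (not J=0↔0): J: 2 → 2, ΔJ = +0 — passes.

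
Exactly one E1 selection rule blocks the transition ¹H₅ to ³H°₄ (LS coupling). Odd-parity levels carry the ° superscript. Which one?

Reading off the term symbols: S 0→1, L 5→5, J 5→4, parity even→odd.
Parity must change: even → odd — ✓.
ΔS = 0: S: 0 → 1 — ✗.
ΔL = 0, ±1 (not L=0↔0): L: 5 → 5, ΔL = +0 — ✓.
ΔJ = 0, ±1 (not J=0↔0): J: 5 → 4, ΔJ = -1 — ✓.

the ΔS = 0 rule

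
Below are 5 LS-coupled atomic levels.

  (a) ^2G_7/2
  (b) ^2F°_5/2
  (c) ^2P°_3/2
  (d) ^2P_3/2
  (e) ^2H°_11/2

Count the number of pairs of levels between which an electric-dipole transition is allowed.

2

(a)–(b): allowed.
(a)–(c): forbidden (ΔL, ΔJ).
(a)–(d): forbidden (parity, ΔL, ΔJ).
(a)–(e): forbidden (ΔJ).
(b)–(c): forbidden (parity, ΔL).
(b)–(d): forbidden (ΔL).
(b)–(e): forbidden (parity, ΔL, ΔJ).
(c)–(d): allowed.
(c)–(e): forbidden (parity, ΔL, ΔJ).
(d)–(e): forbidden (ΔL, ΔJ).
Allowed pairs: 2 of 10.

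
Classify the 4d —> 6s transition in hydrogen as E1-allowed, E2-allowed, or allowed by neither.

E2

Δl = 0 − 2 = -2; l_i + l_f = 2.
E1 (Δl = ±1): not satisfied.
E2 (Δl = 0,±2, l_i+l_f ≥ 2): satisfied.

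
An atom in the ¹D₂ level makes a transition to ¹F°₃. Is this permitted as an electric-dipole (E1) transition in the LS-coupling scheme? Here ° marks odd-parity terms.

allowed

Parity must change: even → odd — satisfied.
ΔS = 0: S: 0 → 0 — satisfied.
ΔL = 0, ±1 (not L=0↔0): L: 2 → 3, ΔL = +1 — satisfied.
ΔJ = 0, ±1 (not J=0↔0): J: 2 → 3, ΔJ = +1 — satisfied.
All four E1 rules are satisfied.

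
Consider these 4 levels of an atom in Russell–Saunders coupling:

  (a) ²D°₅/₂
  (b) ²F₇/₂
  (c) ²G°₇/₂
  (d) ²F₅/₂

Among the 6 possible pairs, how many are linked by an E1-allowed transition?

(a)–(b): allowed.
(a)–(c): forbidden (parity, ΔL).
(a)–(d): allowed.
(b)–(c): allowed.
(b)–(d): forbidden (parity).
(c)–(d): allowed.
Allowed pairs: 4 of 6.

4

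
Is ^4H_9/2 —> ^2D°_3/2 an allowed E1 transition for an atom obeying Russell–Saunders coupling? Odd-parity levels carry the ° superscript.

forbidden

ΔJ = 0, ±1 (not J=0↔0): J: 9/2 → 3/2, ΔJ = -3 — ✗.
Parity must change: even → odd — ✓.
ΔS = 0: S: 3/2 → 1/2 — ✗.
ΔL = 0, ±1 (not L=0↔0): L: 5 → 2, ΔL = -3 — ✗.
Rule(s) violated: ΔS, ΔL, ΔJ.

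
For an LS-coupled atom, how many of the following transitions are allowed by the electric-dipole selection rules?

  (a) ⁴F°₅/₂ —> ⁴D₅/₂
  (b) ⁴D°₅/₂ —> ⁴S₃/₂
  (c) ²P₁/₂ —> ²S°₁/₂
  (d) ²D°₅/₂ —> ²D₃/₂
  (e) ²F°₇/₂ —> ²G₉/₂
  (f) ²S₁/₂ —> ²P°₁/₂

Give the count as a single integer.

5

(a) allowed
(b) forbidden (ΔL fails)
(c) allowed
(d) allowed
(e) allowed
(f) allowed
Total allowed: 5 of 6.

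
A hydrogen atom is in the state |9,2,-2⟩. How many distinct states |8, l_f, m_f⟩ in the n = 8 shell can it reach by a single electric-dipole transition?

4

E1 requires Δl = ±1, so l_f ∈ {1, 3}; with 0 ≤ l_f ≤ n_f−1 = 7, the allowed l_f values are {1, 3}.
For l_f = 1: m_f ∈ {m_i−1, m_i, m_i+1} ∩ [−1, 1] = {-1} → 1 state.
For l_f = 3: m_f ∈ {m_i−1, m_i, m_i+1} ∩ [−3, 3] = {-3, -2, -1} → 3 states.
Total: 4.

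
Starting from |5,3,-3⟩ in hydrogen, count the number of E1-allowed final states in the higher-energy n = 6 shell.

4

E1 requires Δl = ±1, so l_f ∈ {2, 4}; with 0 ≤ l_f ≤ n_f−1 = 5, the allowed l_f values are {2, 4}.
For l_f = 2: m_f ∈ {m_i−1, m_i, m_i+1} ∩ [−2, 2] = {-2} → 1 state.
For l_f = 4: m_f ∈ {m_i−1, m_i, m_i+1} ∩ [−4, 4] = {-4, -3, -2} → 3 states.
Total: 4.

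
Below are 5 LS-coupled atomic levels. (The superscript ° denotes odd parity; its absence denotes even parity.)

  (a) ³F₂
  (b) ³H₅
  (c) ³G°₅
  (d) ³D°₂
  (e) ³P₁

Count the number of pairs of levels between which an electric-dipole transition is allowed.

3

(a)–(b): forbidden (parity, ΔL, ΔJ).
(a)–(c): forbidden (ΔJ).
(a)–(d): allowed.
(a)–(e): forbidden (parity, ΔL).
(b)–(c): allowed.
(b)–(d): forbidden (ΔL, ΔJ).
(b)–(e): forbidden (parity, ΔL, ΔJ).
(c)–(d): forbidden (parity, ΔL, ΔJ).
(c)–(e): forbidden (ΔL, ΔJ).
(d)–(e): allowed.
Allowed pairs: 3 of 10.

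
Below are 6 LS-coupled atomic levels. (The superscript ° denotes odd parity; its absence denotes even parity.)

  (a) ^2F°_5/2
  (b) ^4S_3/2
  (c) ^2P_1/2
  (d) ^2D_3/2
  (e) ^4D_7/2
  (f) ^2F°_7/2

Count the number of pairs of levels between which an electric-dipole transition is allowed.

(a)–(b): forbidden (ΔS, ΔL).
(a)–(c): forbidden (ΔL, ΔJ).
(a)–(d): allowed.
(a)–(e): forbidden (ΔS).
(a)–(f): forbidden (parity).
(b)–(c): forbidden (parity, ΔS).
(b)–(d): forbidden (parity, ΔS, ΔL).
(b)–(e): forbidden (parity, ΔL, ΔJ).
(b)–(f): forbidden (ΔS, ΔL, ΔJ).
(c)–(d): forbidden (parity).
(c)–(e): forbidden (parity, ΔS, ΔJ).
(c)–(f): forbidden (ΔL, ΔJ).
(d)–(e): forbidden (parity, ΔS, ΔJ).
(d)–(f): forbidden (ΔJ).
(e)–(f): forbidden (ΔS).
Allowed pairs: 1 of 15.

1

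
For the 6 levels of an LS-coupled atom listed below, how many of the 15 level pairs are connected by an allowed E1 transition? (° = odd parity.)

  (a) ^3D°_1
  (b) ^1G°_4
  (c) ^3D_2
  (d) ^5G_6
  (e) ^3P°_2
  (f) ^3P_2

(a)–(b): forbidden (parity, ΔS, ΔL, ΔJ).
(a)–(c): allowed.
(a)–(d): forbidden (ΔS, ΔL, ΔJ).
(a)–(e): forbidden (parity).
(a)–(f): allowed.
(b)–(c): forbidden (ΔS, ΔL, ΔJ).
(b)–(d): forbidden (ΔS, ΔJ).
(b)–(e): forbidden (parity, ΔS, ΔL, ΔJ).
(b)–(f): forbidden (ΔS, ΔL, ΔJ).
(c)–(d): forbidden (parity, ΔS, ΔL, ΔJ).
(c)–(e): allowed.
(c)–(f): forbidden (parity).
(d)–(e): forbidden (ΔS, ΔL, ΔJ).
(d)–(f): forbidden (parity, ΔS, ΔL, ΔJ).
(e)–(f): allowed.
Allowed pairs: 4 of 15.

4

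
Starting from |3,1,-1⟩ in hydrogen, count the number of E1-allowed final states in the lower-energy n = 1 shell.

1

E1 requires Δl = ±1, so l_f ∈ {0, 2}; with 0 ≤ l_f ≤ n_f−1 = 0, the allowed l_f values are {0}.
For l_f = 0: m_f ∈ {m_i−1, m_i, m_i+1} ∩ [−0, 0] = {0} → 1 state.
Total: 1.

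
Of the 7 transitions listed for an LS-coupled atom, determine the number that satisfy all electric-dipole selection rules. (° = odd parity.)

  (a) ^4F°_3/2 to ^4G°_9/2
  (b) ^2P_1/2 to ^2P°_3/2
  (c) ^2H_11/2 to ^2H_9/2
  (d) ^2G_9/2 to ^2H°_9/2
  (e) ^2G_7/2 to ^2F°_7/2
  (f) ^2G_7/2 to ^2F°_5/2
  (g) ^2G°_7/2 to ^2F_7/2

(a) forbidden (parity, ΔJ fail)
(b) allowed
(c) forbidden (parity fails)
(d) allowed
(e) allowed
(f) allowed
(g) allowed
Total allowed: 5 of 7.

5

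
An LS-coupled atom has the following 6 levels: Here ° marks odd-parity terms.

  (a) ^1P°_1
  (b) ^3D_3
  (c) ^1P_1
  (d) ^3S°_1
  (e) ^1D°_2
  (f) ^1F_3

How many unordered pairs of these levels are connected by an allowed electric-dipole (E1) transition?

(a)–(b): forbidden (ΔS, ΔJ).
(a)–(c): allowed.
(a)–(d): forbidden (parity, ΔS).
(a)–(e): forbidden (parity).
(a)–(f): forbidden (ΔL, ΔJ).
(b)–(c): forbidden (parity, ΔS, ΔJ).
(b)–(d): forbidden (ΔL, ΔJ).
(b)–(e): forbidden (ΔS).
(b)–(f): forbidden (parity, ΔS).
(c)–(d): forbidden (ΔS).
(c)–(e): allowed.
(c)–(f): forbidden (parity, ΔL, ΔJ).
(d)–(e): forbidden (parity, ΔS, ΔL).
(d)–(f): forbidden (ΔS, ΔL, ΔJ).
(e)–(f): allowed.
Allowed pairs: 3 of 15.

3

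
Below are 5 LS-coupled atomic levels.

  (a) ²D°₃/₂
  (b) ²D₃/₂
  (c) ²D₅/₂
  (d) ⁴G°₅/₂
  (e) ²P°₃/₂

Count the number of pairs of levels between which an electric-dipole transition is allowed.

(a)–(b): allowed.
(a)–(c): allowed.
(a)–(d): forbidden (parity, ΔS, ΔL).
(a)–(e): forbidden (parity).
(b)–(c): forbidden (parity).
(b)–(d): forbidden (ΔS, ΔL).
(b)–(e): allowed.
(c)–(d): forbidden (ΔS, ΔL).
(c)–(e): allowed.
(d)–(e): forbidden (parity, ΔS, ΔL).
Allowed pairs: 4 of 10.

4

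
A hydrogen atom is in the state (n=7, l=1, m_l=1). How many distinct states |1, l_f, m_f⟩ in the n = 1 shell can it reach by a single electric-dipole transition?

E1 requires Δl = ±1, so l_f ∈ {0, 2}; with 0 ≤ l_f ≤ n_f−1 = 0, the allowed l_f values are {0}.
For l_f = 0: m_f ∈ {m_i−1, m_i, m_i+1} ∩ [−0, 0] = {0} → 1 state.
Total: 1.

1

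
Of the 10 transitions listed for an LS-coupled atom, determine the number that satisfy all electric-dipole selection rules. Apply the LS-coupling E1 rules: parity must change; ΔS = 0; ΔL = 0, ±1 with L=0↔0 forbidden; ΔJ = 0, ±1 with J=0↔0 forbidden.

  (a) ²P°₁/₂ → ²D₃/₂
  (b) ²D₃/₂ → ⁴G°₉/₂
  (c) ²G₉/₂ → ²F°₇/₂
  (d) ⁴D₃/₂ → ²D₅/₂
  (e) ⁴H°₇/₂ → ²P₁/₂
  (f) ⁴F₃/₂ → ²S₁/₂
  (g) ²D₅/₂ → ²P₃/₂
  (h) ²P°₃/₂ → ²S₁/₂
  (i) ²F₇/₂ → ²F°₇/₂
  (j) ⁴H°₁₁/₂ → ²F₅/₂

(a) allowed
(b) forbidden (ΔS, ΔL, ΔJ fail)
(c) allowed
(d) forbidden (parity, ΔS fail)
(e) forbidden (ΔS, ΔL, ΔJ fail)
(f) forbidden (parity, ΔS, ΔL fail)
(g) forbidden (parity fails)
(h) allowed
(i) allowed
(j) forbidden (ΔS, ΔL, ΔJ fail)
Total allowed: 4 of 10.

4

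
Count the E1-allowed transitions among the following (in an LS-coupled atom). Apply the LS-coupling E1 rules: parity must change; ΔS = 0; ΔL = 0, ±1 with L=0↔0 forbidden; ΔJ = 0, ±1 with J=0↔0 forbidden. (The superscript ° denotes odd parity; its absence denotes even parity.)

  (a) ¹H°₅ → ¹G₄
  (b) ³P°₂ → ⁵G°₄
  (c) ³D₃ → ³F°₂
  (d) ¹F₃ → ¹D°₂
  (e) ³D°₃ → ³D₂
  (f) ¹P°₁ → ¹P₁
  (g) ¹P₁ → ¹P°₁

(a) allowed
(b) forbidden (parity, ΔS, ΔL, ΔJ fail)
(c) allowed
(d) allowed
(e) allowed
(f) allowed
(g) allowed
Total allowed: 6 of 7.

6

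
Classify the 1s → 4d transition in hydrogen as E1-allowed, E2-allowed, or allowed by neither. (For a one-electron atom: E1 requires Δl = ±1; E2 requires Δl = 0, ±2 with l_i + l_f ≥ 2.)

Δl = 2 − 0 = +2; l_i + l_f = 2.
E1 (Δl = ±1): not satisfied.
E2 (Δl = 0,±2, l_i+l_f ≥ 2): satisfied.

E2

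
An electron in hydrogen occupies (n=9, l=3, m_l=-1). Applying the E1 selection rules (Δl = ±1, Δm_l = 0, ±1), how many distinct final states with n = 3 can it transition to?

3

E1 requires Δl = ±1, so l_f ∈ {2, 4}; with 0 ≤ l_f ≤ n_f−1 = 2, the allowed l_f values are {2}.
For l_f = 2: m_f ∈ {m_i−1, m_i, m_i+1} ∩ [−2, 2] = {-2, -1, 0} → 3 states.
Total: 3.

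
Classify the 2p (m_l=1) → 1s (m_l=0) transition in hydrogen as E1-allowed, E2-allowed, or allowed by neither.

E1

Δl = 0 − 1 = -1; l_i + l_f = 1.
Δm_l = -1.
E1 (Δl = ±1, |Δm_l| ≤ 1): satisfied.
E2 (Δl = 0,±2, l_i+l_f ≥ 2, |Δm_l| ≤ 2): not satisfied.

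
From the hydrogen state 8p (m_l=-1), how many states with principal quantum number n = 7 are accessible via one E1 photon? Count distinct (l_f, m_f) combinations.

4

E1 requires Δl = ±1, so l_f ∈ {0, 2}; with 0 ≤ l_f ≤ n_f−1 = 6, the allowed l_f values are {0, 2}.
For l_f = 0: m_f ∈ {m_i−1, m_i, m_i+1} ∩ [−0, 0] = {0} → 1 state.
For l_f = 2: m_f ∈ {m_i−1, m_i, m_i+1} ∩ [−2, 2] = {-2, -1, 0} → 3 states.
Total: 4.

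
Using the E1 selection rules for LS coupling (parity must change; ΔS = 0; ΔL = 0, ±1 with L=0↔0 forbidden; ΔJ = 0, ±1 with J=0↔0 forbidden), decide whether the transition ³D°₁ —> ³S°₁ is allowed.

forbidden

Initial level: S=1, L=2, J=1, parity odd. Final level: S=1, L=0, J=1, parity odd.
Parity must change: odd → odd — ✗.
ΔS = 0: S: 1 → 1 — ✓.
ΔL = 0, ±1 (not L=0↔0): L: 2 → 0, ΔL = -2 — ✗.
ΔJ = 0, ±1 (not J=0↔0): J: 1 → 1, ΔJ = +0 — ✓.
Rule(s) violated: parity, ΔL.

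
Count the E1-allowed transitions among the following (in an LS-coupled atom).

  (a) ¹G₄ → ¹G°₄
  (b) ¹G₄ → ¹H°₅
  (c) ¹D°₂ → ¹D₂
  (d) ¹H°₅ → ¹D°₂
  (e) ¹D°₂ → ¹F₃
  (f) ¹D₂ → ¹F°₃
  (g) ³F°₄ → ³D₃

6

(a) allowed
(b) allowed
(c) allowed
(d) forbidden (parity, ΔL, ΔJ fail)
(e) allowed
(f) allowed
(g) allowed
Total allowed: 6 of 7.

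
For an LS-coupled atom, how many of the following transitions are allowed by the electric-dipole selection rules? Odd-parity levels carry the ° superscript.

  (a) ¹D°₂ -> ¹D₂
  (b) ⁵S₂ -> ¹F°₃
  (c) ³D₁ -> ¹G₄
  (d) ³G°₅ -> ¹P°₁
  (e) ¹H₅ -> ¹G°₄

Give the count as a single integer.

2

(a) allowed
(b) forbidden (ΔS, ΔL fail)
(c) forbidden (parity, ΔS, ΔL, ΔJ fail)
(d) forbidden (parity, ΔS, ΔL, ΔJ fail)
(e) allowed
Total allowed: 2 of 5.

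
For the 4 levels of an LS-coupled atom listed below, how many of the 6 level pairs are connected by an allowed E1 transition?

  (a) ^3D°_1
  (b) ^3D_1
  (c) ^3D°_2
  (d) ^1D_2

2

(a)–(b): allowed.
(a)–(c): forbidden (parity).
(a)–(d): forbidden (ΔS).
(b)–(c): allowed.
(b)–(d): forbidden (parity, ΔS).
(c)–(d): forbidden (ΔS).
Allowed pairs: 2 of 6.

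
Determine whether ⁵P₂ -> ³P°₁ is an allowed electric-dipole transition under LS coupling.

forbidden

Reading off the term symbols: S 2→1, L 1→1, J 2→1, parity even→odd.
ΔS = 0: S: 2 → 1 — fails.
Parity must change: even → odd — ok.
ΔJ = 0, ±1 (not J=0↔0): J: 2 → 1, ΔJ = -1 — ok.
ΔL = 0, ±1 (not L=0↔0): L: 1 → 1, ΔL = +0 — ok.
Rule(s) violated: ΔS.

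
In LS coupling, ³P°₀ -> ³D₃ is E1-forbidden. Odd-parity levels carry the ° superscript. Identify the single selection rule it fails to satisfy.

Initial level: S=1, L=1, J=0, parity odd. Final level: S=1, L=2, J=3, parity even.
ΔS = 0: S: 1 → 1 — satisfied.
ΔL = 0, ±1 (not L=0↔0): L: 1 → 2, ΔL = +1 — satisfied.
Parity must change: odd → even — satisfied.
ΔJ = 0, ±1 (not J=0↔0): J: 0 → 3, ΔJ = +3 — violated.

the ΔJ = 0, ±1 rule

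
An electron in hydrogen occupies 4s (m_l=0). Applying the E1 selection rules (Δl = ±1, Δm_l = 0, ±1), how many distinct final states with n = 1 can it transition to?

E1 requires l_f ∈ {-1, 1}, but neither lies in [0, 0], so no final state is reachable.
Total: 0.

0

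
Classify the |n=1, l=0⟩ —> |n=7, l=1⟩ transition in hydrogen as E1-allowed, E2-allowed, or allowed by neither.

E1

Δl = 1 − 0 = +1; l_i + l_f = 1.
E1 (Δl = ±1): satisfied.
E2 (Δl = 0,±2, l_i+l_f ≥ 2): not satisfied.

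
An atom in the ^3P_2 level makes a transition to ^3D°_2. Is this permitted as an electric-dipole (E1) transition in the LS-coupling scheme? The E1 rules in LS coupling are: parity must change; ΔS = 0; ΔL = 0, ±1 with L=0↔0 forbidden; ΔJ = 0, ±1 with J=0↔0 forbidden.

Reading off the term symbols: S 1→1, L 1→2, J 2→2, parity even→odd.
ΔL = 0, ±1 (not L=0↔0): L: 1 → 2, ΔL = +1 — passes.
ΔS = 0: S: 1 → 1 — passes.
Parity must change: even → odd — passes.
ΔJ = 0, ±1 (not J=0↔0): J: 2 → 2, ΔJ = +0 — passes.
All four E1 rules are satisfied.

allowed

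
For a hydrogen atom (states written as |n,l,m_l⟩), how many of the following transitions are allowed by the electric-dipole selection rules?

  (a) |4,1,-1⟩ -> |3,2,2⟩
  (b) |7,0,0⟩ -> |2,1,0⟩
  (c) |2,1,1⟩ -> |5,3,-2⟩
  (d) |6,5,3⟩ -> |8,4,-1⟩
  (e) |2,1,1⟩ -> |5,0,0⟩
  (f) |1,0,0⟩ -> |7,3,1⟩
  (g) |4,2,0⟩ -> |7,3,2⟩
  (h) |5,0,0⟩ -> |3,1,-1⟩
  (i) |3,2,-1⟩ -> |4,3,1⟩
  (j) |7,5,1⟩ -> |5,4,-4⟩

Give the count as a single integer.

(a) forbidden — Δm_l = +3 (E1 requires Δm_l = 0, ±1)
(b) allowed
(c) forbidden — Δl = +2 (E1 requires Δl = ±1); Δm_l = -3 (E1 requires Δm_l = 0, ±1)
(d) forbidden — Δm_l = -4 (E1 requires Δm_l = 0, ±1)
(e) allowed
(f) forbidden — Δl = +3 (E1 requires Δl = ±1)
(g) forbidden — Δm_l = +2 (E1 requires Δm_l = 0, ±1)
(h) allowed
(i) forbidden — Δm_l = +2 (E1 requires Δm_l = 0, ±1)
(j) forbidden — Δm_l = -5 (E1 requires Δm_l = 0, ±1)
Total allowed: 3 of 10.

3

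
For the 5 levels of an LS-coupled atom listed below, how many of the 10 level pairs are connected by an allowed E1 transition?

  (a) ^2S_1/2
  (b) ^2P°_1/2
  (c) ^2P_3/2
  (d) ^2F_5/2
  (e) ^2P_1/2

(a)–(b): allowed.
(a)–(c): forbidden (parity).
(a)–(d): forbidden (parity, ΔL, ΔJ).
(a)–(e): forbidden (parity).
(b)–(c): allowed.
(b)–(d): forbidden (ΔL, ΔJ).
(b)–(e): allowed.
(c)–(d): forbidden (parity, ΔL).
(c)–(e): forbidden (parity).
(d)–(e): forbidden (parity, ΔL, ΔJ).
Allowed pairs: 3 of 10.

3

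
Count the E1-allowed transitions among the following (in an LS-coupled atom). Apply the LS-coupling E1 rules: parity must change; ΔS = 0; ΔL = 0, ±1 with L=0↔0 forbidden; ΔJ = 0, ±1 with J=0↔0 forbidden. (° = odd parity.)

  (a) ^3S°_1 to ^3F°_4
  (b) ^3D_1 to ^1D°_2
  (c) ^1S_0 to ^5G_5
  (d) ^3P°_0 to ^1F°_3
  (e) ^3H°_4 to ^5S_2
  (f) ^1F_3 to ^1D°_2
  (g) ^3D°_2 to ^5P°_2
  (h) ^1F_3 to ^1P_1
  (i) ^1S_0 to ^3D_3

(a) forbidden (parity, ΔL, ΔJ fail)
(b) forbidden (ΔS fails)
(c) forbidden (parity, ΔS, ΔL, ΔJ fail)
(d) forbidden (parity, ΔS, ΔL, ΔJ fail)
(e) forbidden (ΔS, ΔL, ΔJ fail)
(f) allowed
(g) forbidden (parity, ΔS fail)
(h) forbidden (parity, ΔL, ΔJ fail)
(i) forbidden (parity, ΔS, ΔL, ΔJ fail)
Total allowed: 1 of 9.

1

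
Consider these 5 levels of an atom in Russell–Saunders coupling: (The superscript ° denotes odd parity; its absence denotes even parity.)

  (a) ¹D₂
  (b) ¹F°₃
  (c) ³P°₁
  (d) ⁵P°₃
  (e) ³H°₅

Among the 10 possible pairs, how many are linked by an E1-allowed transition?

(a)–(b): allowed.
(a)–(c): forbidden (ΔS).
(a)–(d): forbidden (ΔS).
(a)–(e): forbidden (ΔS, ΔL, ΔJ).
(b)–(c): forbidden (parity, ΔS, ΔL, ΔJ).
(b)–(d): forbidden (parity, ΔS, ΔL).
(b)–(e): forbidden (parity, ΔS, ΔL, ΔJ).
(c)–(d): forbidden (parity, ΔS, ΔJ).
(c)–(e): forbidden (parity, ΔL, ΔJ).
(d)–(e): forbidden (parity, ΔS, ΔL, ΔJ).
Allowed pairs: 1 of 10.

1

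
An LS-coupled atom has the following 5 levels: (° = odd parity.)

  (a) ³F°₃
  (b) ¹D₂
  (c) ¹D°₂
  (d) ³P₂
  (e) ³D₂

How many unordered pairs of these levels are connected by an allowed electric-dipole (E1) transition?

(a)–(b): forbidden (ΔS).
(a)–(c): forbidden (parity, ΔS).
(a)–(d): forbidden (ΔL).
(a)–(e): allowed.
(b)–(c): allowed.
(b)–(d): forbidden (parity, ΔS).
(b)–(e): forbidden (parity, ΔS).
(c)–(d): forbidden (ΔS).
(c)–(e): forbidden (ΔS).
(d)–(e): forbidden (parity).
Allowed pairs: 2 of 10.

2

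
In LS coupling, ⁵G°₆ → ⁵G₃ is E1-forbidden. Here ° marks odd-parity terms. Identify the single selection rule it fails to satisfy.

Initial level: S=2, L=4, J=6, parity odd. Final level: S=2, L=4, J=3, parity even.
Parity must change: odd → even — passes.
ΔS = 0: S: 2 → 2 — passes.
ΔL = 0, ±1 (not L=0↔0): L: 4 → 4, ΔL = +0 — passes.
ΔJ = 0, ±1 (not J=0↔0): J: 6 → 3, ΔJ = -3 — fails.

the ΔJ = 0, ±1 rule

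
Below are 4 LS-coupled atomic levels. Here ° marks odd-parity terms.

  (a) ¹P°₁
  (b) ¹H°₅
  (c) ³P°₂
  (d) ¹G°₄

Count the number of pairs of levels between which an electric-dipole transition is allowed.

0

(a)–(b): forbidden (parity, ΔL, ΔJ).
(a)–(c): forbidden (parity, ΔS).
(a)–(d): forbidden (parity, ΔL, ΔJ).
(b)–(c): forbidden (parity, ΔS, ΔL, ΔJ).
(b)–(d): forbidden (parity).
(c)–(d): forbidden (parity, ΔS, ΔL, ΔJ).
Allowed pairs: 0 of 6.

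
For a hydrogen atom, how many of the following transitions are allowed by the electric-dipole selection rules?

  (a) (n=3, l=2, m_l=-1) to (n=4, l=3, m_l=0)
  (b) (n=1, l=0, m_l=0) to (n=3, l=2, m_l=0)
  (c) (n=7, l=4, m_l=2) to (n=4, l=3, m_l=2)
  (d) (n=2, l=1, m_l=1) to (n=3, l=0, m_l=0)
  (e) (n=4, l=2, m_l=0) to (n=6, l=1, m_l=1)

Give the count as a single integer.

4

(a) allowed
(b) forbidden — Δl = +2 (E1 requires Δl = ±1)
(c) allowed
(d) allowed
(e) allowed
Total allowed: 4 of 5.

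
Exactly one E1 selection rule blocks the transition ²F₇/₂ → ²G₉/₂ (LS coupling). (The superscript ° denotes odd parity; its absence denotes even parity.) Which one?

Reading off the term symbols: S 1/2→1/2, L 3→4, J 7/2→9/2, parity even→even.
Parity must change: even → even — ✗.
ΔS = 0: S: 1/2 → 1/2 — ✓.
ΔL = 0, ±1 (not L=0↔0): L: 3 → 4, ΔL = +1 — ✓.
ΔJ = 0, ±1 (not J=0↔0): J: 7/2 → 9/2, ΔJ = +1 — ✓.

parity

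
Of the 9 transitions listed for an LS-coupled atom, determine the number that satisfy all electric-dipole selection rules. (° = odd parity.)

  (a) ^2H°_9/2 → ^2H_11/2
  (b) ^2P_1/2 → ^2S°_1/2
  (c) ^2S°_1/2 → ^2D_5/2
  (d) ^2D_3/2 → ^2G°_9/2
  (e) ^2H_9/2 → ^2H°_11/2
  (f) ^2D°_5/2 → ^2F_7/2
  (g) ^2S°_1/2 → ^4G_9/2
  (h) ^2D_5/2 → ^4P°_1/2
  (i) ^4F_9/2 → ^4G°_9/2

(a) allowed
(b) allowed
(c) forbidden (ΔL, ΔJ fail)
(d) forbidden (ΔL, ΔJ fail)
(e) allowed
(f) allowed
(g) forbidden (ΔS, ΔL, ΔJ fail)
(h) forbidden (ΔS, ΔJ fail)
(i) allowed
Total allowed: 5 of 9.

5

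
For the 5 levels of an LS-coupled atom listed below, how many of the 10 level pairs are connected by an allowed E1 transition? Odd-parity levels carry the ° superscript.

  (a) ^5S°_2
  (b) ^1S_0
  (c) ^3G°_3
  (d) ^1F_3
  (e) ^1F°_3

1

(a)–(b): forbidden (ΔS, ΔL, ΔJ).
(a)–(c): forbidden (parity, ΔS, ΔL).
(a)–(d): forbidden (ΔS, ΔL).
(a)–(e): forbidden (parity, ΔS, ΔL).
(b)–(c): forbidden (ΔS, ΔL, ΔJ).
(b)–(d): forbidden (parity, ΔL, ΔJ).
(b)–(e): forbidden (ΔL, ΔJ).
(c)–(d): forbidden (ΔS).
(c)–(e): forbidden (parity, ΔS).
(d)–(e): allowed.
Allowed pairs: 1 of 10.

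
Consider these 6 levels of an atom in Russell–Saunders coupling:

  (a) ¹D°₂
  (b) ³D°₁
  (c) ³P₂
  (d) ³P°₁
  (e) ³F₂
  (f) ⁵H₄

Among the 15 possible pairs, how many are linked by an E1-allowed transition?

(a)–(b): forbidden (parity, ΔS).
(a)–(c): forbidden (ΔS).
(a)–(d): forbidden (parity, ΔS).
(a)–(e): forbidden (ΔS).
(a)–(f): forbidden (ΔS, ΔL, ΔJ).
(b)–(c): allowed.
(b)–(d): forbidden (parity).
(b)–(e): allowed.
(b)–(f): forbidden (ΔS, ΔL, ΔJ).
(c)–(d): allowed.
(c)–(e): forbidden (parity, ΔL).
(c)–(f): forbidden (parity, ΔS, ΔL, ΔJ).
(d)–(e): forbidden (ΔL).
(d)–(f): forbidden (ΔS, ΔL, ΔJ).
(e)–(f): forbidden (parity, ΔS, ΔL, ΔJ).
Allowed pairs: 3 of 15.

3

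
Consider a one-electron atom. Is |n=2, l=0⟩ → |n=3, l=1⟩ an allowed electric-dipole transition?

Initial l = 0, final l = 1, so Δl = +1. E1 requires Δl = ±1: satisfied.
All E1 selection rules are satisfied.

allowed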